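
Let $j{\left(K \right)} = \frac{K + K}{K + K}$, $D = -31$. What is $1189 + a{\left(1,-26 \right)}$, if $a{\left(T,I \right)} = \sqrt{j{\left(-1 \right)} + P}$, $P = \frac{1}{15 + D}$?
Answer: $1189 + \frac{\sqrt{15}}{4} \approx 1190.0$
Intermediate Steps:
$P = - \frac{1}{16}$ ($P = \frac{1}{15 - 31} = \frac{1}{-16} = - \frac{1}{16} \approx -0.0625$)
$j{\left(K \right)} = 1$ ($j{\left(K \right)} = \frac{2 K}{2 K} = 2 K \frac{1}{2 K} = 1$)
$a{\left(T,I \right)} = \frac{\sqrt{15}}{4}$ ($a{\left(T,I \right)} = \sqrt{1 - \frac{1}{16}} = \sqrt{\frac{15}{16}} = \frac{\sqrt{15}}{4}$)
$1189 + a{\left(1,-26 \right)} = 1189 + \frac{\sqrt{15}}{4}$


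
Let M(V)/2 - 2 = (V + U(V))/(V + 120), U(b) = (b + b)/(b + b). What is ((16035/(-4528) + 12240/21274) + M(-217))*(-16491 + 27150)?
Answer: 24843242179425/424721872 ≈ 58493.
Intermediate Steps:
U(b) = 1 (U(b) = (2*b)/((2*b)) = (2*b)*(1/(2*b)) = 1)
M(V) = 4 + 2*(1 + V)/(120 + V) (M(V) = 4 + 2*((V + 1)/(V + 120)) = 4 + 2*((1 + V)/(120 + V)) = 4 + 2*(1 + V)/(120 + V))
((16035/(-4528) + 12240/21274) + M(-217))*(-16491 + 27150) = ((16035/(-4528) + 12240/21274) + 2*(241 + 3*(-217))/(120 - 217))*(-16491 + 27150) = ((16035*(-1/4528) + 12240*(1/21274)) + 2*(241 - 651)/(-97))*10659 = ((-16035/4528 + 6120/10637) + 2*(-1/97)*(-410))*10659 = (-142852935/48164336 + 820/97)*10659 = (25638020825/4671940592)*10659 = 24843242179425/424721872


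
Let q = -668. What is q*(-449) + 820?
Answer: 300752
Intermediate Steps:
q*(-449) + 820 = -668*(-449) + 820 = 299932 + 820 = 300752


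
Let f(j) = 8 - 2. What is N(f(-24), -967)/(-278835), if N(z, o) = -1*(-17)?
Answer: -17/278835 ≈ -6.0968e-5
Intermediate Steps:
f(j) = 6
N(z, o) = 17
N(f(-24), -967)/(-278835) = 17/(-278835) = 17*(-1/278835) = -17/278835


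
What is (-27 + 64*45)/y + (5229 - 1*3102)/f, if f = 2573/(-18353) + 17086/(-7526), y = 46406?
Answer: -568030169980132/643774497539 ≈ -882.34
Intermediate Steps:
f = -166471878/69062339 (f = 2573*(-1/18353) + 17086*(-1/7526) = -2573/18353 - 8543/3763 = -166471878/69062339 ≈ -2.4105)
(-27 + 64*45)/y + (5229 - 1*3102)/f = (-27 + 64*45)/46406 + (5229 - 1*3102)/(-166471878/69062339) = (-27 + 2880)*(1/46406) + (5229 - 3102)*(-69062339/166471878) = 2853*(1/46406) + 2127*(-69062339/166471878) = 2853/46406 - 48965198351/55490626 = -568030169980132/643774497539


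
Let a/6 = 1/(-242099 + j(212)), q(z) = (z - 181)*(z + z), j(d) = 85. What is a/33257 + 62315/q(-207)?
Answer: 250776110942789/646436144272968 ≈ 0.38794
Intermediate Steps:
q(z) = 2*z*(-181 + z) (q(z) = (-181 + z)*(2*z) = 2*z*(-181 + z))
a = -3/121007 (a = 6/(-242099 + 85) = 6/(-242014) = 6*(-1/242014) = -3/121007 ≈ -2.4792e-5)
a/33257 + 62315/q(-207) = -3/121007/33257 + 62315/((2*(-207)*(-181 - 207))) = -3/121007*1/33257 + 62315/((2*(-207)*(-388))) = -3/4024329799 + 62315/160632 = 250776110942789/646436144272968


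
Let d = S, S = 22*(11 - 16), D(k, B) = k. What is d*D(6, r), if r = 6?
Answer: -660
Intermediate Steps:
S = -110 (S = 22*(-5) = -110)
d = -110
d*D(6, r) = -110*6 = -660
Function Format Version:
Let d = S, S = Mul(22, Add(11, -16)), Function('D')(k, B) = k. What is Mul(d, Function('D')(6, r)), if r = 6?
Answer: -660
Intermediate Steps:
S = -110 (S = Mul(22, -5) = -110)
d = -110
Mul(d, Function('D')(6, r)) = Mul(-110, 6) = -660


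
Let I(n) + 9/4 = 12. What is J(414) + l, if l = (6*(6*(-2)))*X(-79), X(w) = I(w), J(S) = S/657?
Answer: -51200/73 ≈ -701.37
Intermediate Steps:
I(n) = 39/4 (I(n) = -9/4 + 12 = 39/4)
J(S) = S/657 (J(S) = S*(1/657) = S/657)
X(w) = 39/4
l = -702 (l = (6*(6*(-2)))*(39/4) = (6*(-12))*(39/4) = -72*39/4 = -702)
J(414) + l = (1/657)*414 - 702 = 46/73 - 702 = -51200/73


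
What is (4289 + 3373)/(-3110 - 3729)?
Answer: -7662/6839 ≈ -1.1203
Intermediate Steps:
(4289 + 3373)/(-3110 - 3729) = 7662/(-6839) = 7662*(-1/6839) = -7662/6839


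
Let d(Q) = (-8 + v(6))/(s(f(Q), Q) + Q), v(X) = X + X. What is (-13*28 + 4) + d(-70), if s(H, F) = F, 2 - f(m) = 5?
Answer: -12601/35 ≈ -360.03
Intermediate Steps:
f(m) = -3 (f(m) = 2 - 1*5 = 2 - 5 = -3)
v(X) = 2*X
d(Q) = 2/Q (d(Q) = (-8 + 2*6)/(Q + Q) = (-8 + 12)/((2*Q)) = 4*(1/(2*Q)) = 2/Q)
(-13*28 + 4) + d(-70) = (-13*28 + 4) + 2/(-70) = (-364 + 4) + 2*(-1/70) = -360 - 1/35 = -12601/35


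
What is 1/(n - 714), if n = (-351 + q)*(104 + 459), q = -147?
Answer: -1/281088 ≈ -3.5576e-6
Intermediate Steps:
n = -280374 (n = (-351 - 147)*(104 + 459) = -498*563 = -280374)
1/(n - 714) = 1/(-280374 - 714) = 1/(-281088) = -1/281088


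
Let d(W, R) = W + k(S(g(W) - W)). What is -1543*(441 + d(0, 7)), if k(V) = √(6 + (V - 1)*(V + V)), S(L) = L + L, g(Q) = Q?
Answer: -680463 - 1543*√6 ≈ -6.8424e+5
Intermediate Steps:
S(L) = 2*L
k(V) = √(6 + 2*V*(-1 + V)) (k(V) = √(6 + (-1 + V)*(2*V)) = √(6 + 2*V*(-1 + V)))
d(W, R) = W + √6 (d(W, R) = W + √(6 - 4*(W - W) + 2*(2*(W - W))²) = W + √(6 - 4*0 + 2*(2*0)²) = W + √(6 - 2*0 + 2*0²) = W + √(6 + 0 + 2*0) = W + √(6 + 0 + 0) = W + √6)
-1543*(441 + d(0, 7)) = -1543*(441 + (0 + √6)) = -1543*(441 + √6) = -680463 - 1543*√6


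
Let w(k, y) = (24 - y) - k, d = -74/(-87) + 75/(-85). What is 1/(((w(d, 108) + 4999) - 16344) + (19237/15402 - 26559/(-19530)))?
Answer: -4751215/54289089798 ≈ -8.7517e-5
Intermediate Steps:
d = -47/1479 (d = -74*(-1/87) + 75*(-1/85) = 74/87 - 15/17 = -47/1479 ≈ -0.031778)
w(k, y) = 24 - k - y
1/(((w(d, 108) + 4999) - 16344) + (19237/15402 - 26559/(-19530))) = 1/((((24 - 1*(-47/1479) - 1*108) + 4999) - 16344) + (19237/15402 - 26559/(-19530))) = 1/((((24 + 47/1479 - 108) + 4999) - 16344) + (19237*(1/15402) - 26559*(-1/19530))) = 1/(((-124189/1479 + 4999) - 16344) + (19237/15402 + 2951/2170)) = 1/((7269332/1479 - 16344) + 21798898/8355585) = 1/(-16903444/1479 + 21798898/8355585) = 1/(-54289089798/4751215) = -4751215/54289089798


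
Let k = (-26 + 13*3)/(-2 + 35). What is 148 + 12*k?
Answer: 1680/11 ≈ 152.73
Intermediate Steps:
k = 13/33 (k = (-26 + 39)/33 = 13*(1/33) = 13/33 ≈ 0.39394)
148 + 12*k = 148 + 12*(13/33) = 148 + 52/11 = 1680/11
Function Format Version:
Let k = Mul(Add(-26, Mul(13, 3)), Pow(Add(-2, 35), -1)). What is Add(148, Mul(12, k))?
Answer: Rational(1680, 11) ≈ 152.73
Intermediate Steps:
k = Rational(13, 33) (k = Mul(Add(-26, 39), Pow(33, -1)) = Mul(13, Rational(1, 33)) = Rational(13, 33) ≈ 0.39394)
Add(148, Mul(12, k)) = Add(148, Mul(12, Rational(13, 33))) = Add(148, Rational(52, 11)) = Rational(1680, 11)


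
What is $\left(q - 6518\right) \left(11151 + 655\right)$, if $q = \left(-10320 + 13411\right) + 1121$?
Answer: $-27224636$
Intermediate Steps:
$q = 4212$ ($q = 3091 + 1121 = 4212$)
$\left(q - 6518\right) \left(11151 + 655\right) = \left(4212 - 6518\right) \left(11151 + 655\right) = \left(-2306\right) 11806 = -27224636$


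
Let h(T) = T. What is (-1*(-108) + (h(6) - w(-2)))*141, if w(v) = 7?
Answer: 15087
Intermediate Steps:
(-1*(-108) + (h(6) - w(-2)))*141 = (-1*(-108) + (6 - 1*7))*141 = (108 + (6 - 7))*141 = (108 - 1)*141 = 107*141 = 15087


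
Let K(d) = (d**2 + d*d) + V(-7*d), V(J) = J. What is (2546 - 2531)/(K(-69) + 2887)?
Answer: 15/12892 ≈ 0.0011635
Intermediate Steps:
K(d) = -7*d + 2*d**2 (K(d) = (d**2 + d*d) - 7*d = (d**2 + d**2) - 7*d = 2*d**2 - 7*d = -7*d + 2*d**2)
(2546 - 2531)/(K(-69) + 2887) = (2546 - 2531)/(-69*(-7 + 2*(-69)) + 2887) = 15/(-69*(-7 - 138) + 2887) = 15/(-69*(-145) + 2887) = 15/(10005 + 2887) = 15/12892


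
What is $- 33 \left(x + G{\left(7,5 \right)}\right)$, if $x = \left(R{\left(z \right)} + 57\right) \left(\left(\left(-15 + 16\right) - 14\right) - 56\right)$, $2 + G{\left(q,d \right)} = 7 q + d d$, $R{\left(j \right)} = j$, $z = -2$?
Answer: $122859$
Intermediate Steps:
$G{\left(q,d \right)} = -2 + d^{2} + 7 q$ ($G{\left(q,d \right)} = -2 + \left(7 q + d d\right) = -2 + \left(7 q + d^{2}\right) = -2 + \left(d^{2} + 7 q\right) = -2 + d^{2} + 7 q$)
$x = -3795$ ($x = \left(-2 + 57\right) \left(\left(\left(-15 + 16\right) - 14\right) - 56\right) = 55 \left(\left(1 - 14\right) - 56\right) = 55 \left(-13 - 56\right) = 55 \left(-69\right) = -3795$)
$- 33 \left(x + G{\left(7,5 \right)}\right) = - 33 \left(-3795 + \left(-2 + 5^{2} + 7 \cdot 7\right)\right) = - 33 \left(-3795 + \left(-2 + 25 + 49\right)\right) = - 33 \left(-3795 + 72\right) = \left(-33\right) \left(-3723\right) = 122859$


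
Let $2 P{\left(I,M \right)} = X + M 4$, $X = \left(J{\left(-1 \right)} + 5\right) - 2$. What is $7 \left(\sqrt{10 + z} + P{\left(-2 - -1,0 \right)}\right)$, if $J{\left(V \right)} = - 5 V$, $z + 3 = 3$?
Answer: $28 + 7 \sqrt{10} \approx 50.136$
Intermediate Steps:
$z = 0$ ($z = -3 + 3 = 0$)
$X = 8$ ($X = \left(\left(-5\right) \left(-1\right) + 5\right) - 2 = \left(5 + 5\right) - 2 = 10 - 2 = 8$)
$P{\left(I,M \right)} = 4 + 2 M$ ($P{\left(I,M \right)} = \frac{8 + M 4}{2} = \frac{8 + 4 M}{2} = 4 + 2 M$)
$7 \left(\sqrt{10 + z} + P{\left(-2 - -1,0 \right)}\right) = 7 \left(\sqrt{10 + 0} + \left(4 + 2 \cdot 0\right)\right) = 7 \left(\sqrt{10} + \left(4 + 0\right)\right) = 7 \left(\sqrt{10} + 4\right) = 7 \left(4 + \sqrt{10}\right) = 28 + 7 \sqrt{10}$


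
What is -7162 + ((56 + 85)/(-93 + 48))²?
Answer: -1609241/225 ≈ -7152.2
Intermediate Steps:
-7162 + ((56 + 85)/(-93 + 48))² = -7162 + (141/(-45))² = -7162 + (141*(-1/45))² = -7162 + (-47/15)² = -7162 + 2209/225 = -1609241/225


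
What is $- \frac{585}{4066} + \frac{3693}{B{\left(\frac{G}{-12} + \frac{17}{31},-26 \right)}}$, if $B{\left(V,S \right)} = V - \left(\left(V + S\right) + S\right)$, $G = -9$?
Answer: $\frac{7492659}{105716} \approx 70.875$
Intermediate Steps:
$B{\left(V,S \right)} = - 2 S$ ($B{\left(V,S \right)} = V - \left(\left(S + V\right) + S\right) = V - \left(V + 2 S\right) = - 2 S$)
$- \frac{585}{4066} + \frac{3693}{B{\left(\frac{G}{-12} + \frac{17}{31},-26 \right)}} = - \frac{585}{4066} + \frac{3693}{\left(-2\right) \left(-26\right)} = \left(-585\right) \frac{1}{4066} + \frac{3693}{52} = - \frac{585}{4066} + 3693 \cdot \frac{1}{52} = - \frac{585}{4066} + \frac{3693}{52} = \frac{7492659}{105716}$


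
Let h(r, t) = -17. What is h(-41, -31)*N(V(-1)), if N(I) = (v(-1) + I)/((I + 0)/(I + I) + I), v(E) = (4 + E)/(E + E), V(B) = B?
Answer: -85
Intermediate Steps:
v(E) = (4 + E)/(2*E) (v(E) = (4 + E)/((2*E)) = (4 + E)*(1/(2*E)) = (4 + E)/(2*E))
N(I) = (-3/2 + I)/(½ + I) (N(I) = ((½)*(4 - 1)/(-1) + I)/((I + 0)/(I + I) + I) = ((½)*(-1)*3 + I)/(I/((2*I)) + I) = (-3/2 + I)/(I*(1/(2*I)) + I) = (-3/2 + I)/(½ + I))
h(-41, -31)*N(V(-1)) = -17*(-3 + 2*(-1))/(1 + 2*(-1)) = -17*(-3 - 2)/(1 - 2) = -17*(-5)/(-1) = -(-17)*(-5) = -17*5 = -85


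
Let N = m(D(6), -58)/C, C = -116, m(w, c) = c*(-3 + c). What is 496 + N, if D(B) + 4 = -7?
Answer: 931/2 ≈ 465.50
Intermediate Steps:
D(B) = -11 (D(B) = -4 - 7 = -11)
N = -61/2 (N = -58*(-3 - 58)/(-116) = -58*(-61)*(-1/116) = 3538*(-1/116) = -61/2 ≈ -30.500)
496 + N = 496 - 61/2 = 931/2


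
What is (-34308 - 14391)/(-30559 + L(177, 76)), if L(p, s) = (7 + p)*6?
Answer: 48699/29455 ≈ 1.6533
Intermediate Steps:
L(p, s) = 42 + 6*p
(-34308 - 14391)/(-30559 + L(177, 76)) = (-34308 - 14391)/(-30559 + (42 + 6*177)) = -48699/(-30559 + (42 + 1062)) = -48699/(-30559 + 1104) = -48699/(-29455) = -48699*(-1/29455) = 48699/29455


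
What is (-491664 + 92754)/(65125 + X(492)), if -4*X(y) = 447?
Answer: -1595640/260053 ≈ -6.1358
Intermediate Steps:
X(y) = -447/4 (X(y) = -¼*447 = -447/4)
(-491664 + 92754)/(65125 + X(492)) = (-491664 + 92754)/(65125 - 447/4) = -398910/260053/4 = -398910*4/260053 = -1595640/260053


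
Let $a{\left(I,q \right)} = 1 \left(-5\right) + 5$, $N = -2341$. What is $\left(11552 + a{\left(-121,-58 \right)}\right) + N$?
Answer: $9211$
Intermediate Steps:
$a{\left(I,q \right)} = 0$ ($a{\left(I,q \right)} = -5 + 5 = 0$)
$\left(11552 + a{\left(-121,-58 \right)}\right) + N = \left(11552 + 0\right) - 2341 = 11552 - 2341 = 9211$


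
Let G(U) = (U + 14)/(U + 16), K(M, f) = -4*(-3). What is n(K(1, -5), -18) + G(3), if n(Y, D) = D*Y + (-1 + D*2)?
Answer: -4790/19 ≈ -252.11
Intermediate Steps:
K(M, f) = 12
G(U) = (14 + U)/(16 + U)
n(Y, D) = -1 + 2*D + D*Y (n(Y, D) = D*Y + (-1 + 2*D) = -1 + 2*D + D*Y)
n(K(1, -5), -18) + G(3) = (-1 + 2*(-18) - 18*12) + (14 + 3)/(16 + 3) = (-1 - 36 - 216) + 17/19 = -253 + (1/19)*17 = -253 + 17/19 = -4790/19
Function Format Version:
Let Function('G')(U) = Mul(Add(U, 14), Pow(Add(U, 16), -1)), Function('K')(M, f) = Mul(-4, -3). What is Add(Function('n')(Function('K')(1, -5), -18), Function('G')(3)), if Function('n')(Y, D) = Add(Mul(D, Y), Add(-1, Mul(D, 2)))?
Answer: Rational(-4790, 19) ≈ -252.11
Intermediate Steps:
Function('K')(M, f) = 12
Function('G')(U) = Mul(Pow(Add(16, U), -1), Add(14, U)) (Function('G')(U) = Mul(Add(14, U), Pow(Add(16, U), -1)) = Mul(Pow(Add(16, U), -1), Add(14, U)))
Function('n')(Y, D) = Add(-1, Mul(2, D), Mul(D, Y)) (Function('n')(Y, D) = Add(Mul(D, Y), Add(-1, Mul(2, D))) = Add(-1, Mul(2, D), Mul(D, Y)))
Add(Function('n')(Function('K')(1, -5), -18), Function('G')(3)) = Add(Add(-1, Mul(2, -18), Mul(-18, 12)), Mul(Pow(Add(16, 3), -1), Add(14, 3))) = Add(Add(-1, -36, -216), Mul(Pow(19, -1), 17)) = Add(-253, Mul(Rational(1, 19), 17)) = Add(-253, Rational(17, 19)) = Rational(-4790, 19)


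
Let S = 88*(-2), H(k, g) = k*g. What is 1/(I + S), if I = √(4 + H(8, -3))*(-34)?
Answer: I/(4*(-44*I + 17*√5)) ≈ -0.0032535 + 0.0028108*I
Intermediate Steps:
H(k, g) = g*k
S = -176
I = -68*I*√5 (I = √(4 - 3*8)*(-34) = √(4 - 24)*(-34) = √(-20)*(-34) = (2*I*√5)*(-34) = -68*I*√5 ≈ -152.05*I)
1/(I + S) = 1/(-68*I*√5 - 176) = 1/(-176 - 68*I*√5)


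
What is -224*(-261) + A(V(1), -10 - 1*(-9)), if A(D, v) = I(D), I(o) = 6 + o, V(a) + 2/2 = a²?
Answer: 58470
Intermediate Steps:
V(a) = -1 + a²
A(D, v) = 6 + D
-224*(-261) + A(V(1), -10 - 1*(-9)) = -224*(-261) + (6 + (-1 + 1²)) = 58464 + (6 + (-1 + 1)) = 58464 + (6 + 0) = 58464 + 6 = 58470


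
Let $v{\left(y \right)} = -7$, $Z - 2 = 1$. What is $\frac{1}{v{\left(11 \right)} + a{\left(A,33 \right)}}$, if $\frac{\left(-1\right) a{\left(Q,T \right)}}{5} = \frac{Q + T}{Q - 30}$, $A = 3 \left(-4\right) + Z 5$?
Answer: $-3$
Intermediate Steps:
$Z = 3$ ($Z = 2 + 1 = 3$)
$A = 3$ ($A = 3 \left(-4\right) + 3 \cdot 5 = -12 + 15 = 3$)
$a{\left(Q,T \right)} = - \frac{5 \left(Q + T\right)}{-30 + Q}$ ($a{\left(Q,T \right)} = - 5 \frac{Q + T}{Q - 30} = - 5 \frac{Q + T}{-30 + Q} = - \frac{5 \left(Q + T\right)}{-30 + Q}$)
$\frac{1}{v{\left(11 \right)} + a{\left(A,33 \right)}} = \frac{1}{-7 + \frac{5 \left(\left(-1\right) 3 - 33\right)}{-30 + 3}} = \frac{1}{-7 + \frac{5 \left(-3 - 33\right)}{-27}} = \frac{1}{-7 + 5 \left(- \frac{1}{27}\right) \left(-36\right)} = \frac{1}{-7 + \frac{20}{3}} = \frac{1}{- \frac{1}{3}} = -3$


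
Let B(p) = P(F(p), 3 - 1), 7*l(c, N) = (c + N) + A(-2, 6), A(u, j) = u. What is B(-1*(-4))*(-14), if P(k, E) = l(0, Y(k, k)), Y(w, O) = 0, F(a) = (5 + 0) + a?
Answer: 4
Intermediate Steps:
F(a) = 5 + a
l(c, N) = -2/7 + N/7 + c/7 (l(c, N) = ((c + N) - 2)/7 = ((N + c) - 2)/7 = (-2 + N + c)/7 = -2/7 + N/7 + c/7)
P(k, E) = -2/7 (P(k, E) = -2/7 + (⅐)*0 + (⅐)*0 = -2/7 + 0 + 0 = -2/7)
B(p) = -2/7
B(-1*(-4))*(-14) = -2/7*(-14) = 4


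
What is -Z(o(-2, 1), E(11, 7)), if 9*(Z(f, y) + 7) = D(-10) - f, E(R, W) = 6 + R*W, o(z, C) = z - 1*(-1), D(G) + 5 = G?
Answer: 77/9 ≈ 8.5556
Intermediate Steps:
D(G) = -5 + G
o(z, C) = 1 + z (o(z, C) = z + 1 = 1 + z)
Z(f, y) = -26/3 - f/9 (Z(f, y) = -7 + ((-5 - 10) - f)/9 = -7 + (-15 - f)/9 = -7 + (-5/3 - f/9) = -26/3 - f/9)
-Z(o(-2, 1), E(11, 7)) = -(-26/3 - (1 - 2)/9) = -(-26/3 - ⅑*(-1)) = -(-26/3 + ⅑) = -1*(-77/9) = 77/9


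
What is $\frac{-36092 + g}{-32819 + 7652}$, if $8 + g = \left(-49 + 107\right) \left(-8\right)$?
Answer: $\frac{12188}{8389} \approx 1.4529$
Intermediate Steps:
$g = -472$ ($g = -8 + \left(-49 + 107\right) \left(-8\right) = -8 + 58 \left(-8\right) = -8 - 464 = -472$)
$\frac{-36092 + g}{-32819 + 7652} = \frac{-36092 - 472}{-32819 + 7652} = - \frac{36564}{-25167} = \left(-36564\right) \left(- \frac{1}{25167}\right) = \frac{12188}{8389}$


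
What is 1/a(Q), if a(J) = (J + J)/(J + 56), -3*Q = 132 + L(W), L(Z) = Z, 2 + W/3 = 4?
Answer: -5/46 ≈ -0.10870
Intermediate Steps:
W = 6 (W = -6 + 3*4 = -6 + 12 = 6)
Q = -46 (Q = -(132 + 6)/3 = -1/3*138 = -46)
a(J) = 2*J/(56 + J) (a(J) = (2*J)/(56 + J) = 2*J/(56 + J))
1/a(Q) = 1/(2*(-46)/(56 - 46)) = 1/(2*(-46)/10) = 1/(2*(-46)*(1/10)) = 1/(-46/5) = -5/46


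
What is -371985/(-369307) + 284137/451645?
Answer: 272938948384/166795660015 ≈ 1.6364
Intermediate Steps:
-371985/(-369307) + 284137/451645 = -371985*(-1/369307) + 284137*(1/451645) = 371985/369307 + 284137/451645 = 272938948384/166795660015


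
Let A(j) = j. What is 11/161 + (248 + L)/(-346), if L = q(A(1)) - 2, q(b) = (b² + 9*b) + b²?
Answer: -37571/55706 ≈ -0.67445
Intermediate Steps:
q(b) = 2*b² + 9*b
L = 9 (L = 1*(9 + 2*1) - 2 = 1*(9 + 2) - 2 = 1*11 - 2 = 11 - 2 = 9)
11/161 + (248 + L)/(-346) = 11/161 + (248 + 9)/(-346) = 11*(1/161) + 257*(-1/346) = 11/161 - 257/346 = -37571/55706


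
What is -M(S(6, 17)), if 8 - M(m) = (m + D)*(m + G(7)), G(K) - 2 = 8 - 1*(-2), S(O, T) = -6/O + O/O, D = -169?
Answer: -2036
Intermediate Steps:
S(O, T) = 1 - 6/O (S(O, T) = -6/O + 1 = 1 - 6/O)
G(K) = 12 (G(K) = 2 + (8 - 1*(-2)) = 2 + (8 + 2) = 2 + 10 = 12)
M(m) = 8 - (-169 + m)*(12 + m) (M(m) = 8 - (m - 169)*(m + 12) = 8 - (-169 + m)*(12 + m))
-M(S(6, 17)) = -(2036 - ((-6 + 6)/6)**2 + 157*((-6 + 6)/6)) = -(2036 - ((1/6)*0)**2 + 157*((1/6)*0)) = -(2036 - 1*0**2 + 157*0) = -(2036 - 1*0 + 0) = -(2036 + 0 + 0) = -1*2036 = -2036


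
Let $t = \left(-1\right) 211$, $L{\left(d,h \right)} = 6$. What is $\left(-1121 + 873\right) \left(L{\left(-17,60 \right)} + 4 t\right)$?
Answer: $207824$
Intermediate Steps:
$t = -211$
$\left(-1121 + 873\right) \left(L{\left(-17,60 \right)} + 4 t\right) = \left(-1121 + 873\right) \left(6 + 4 \left(-211\right)\right) = - 248 \left(6 - 844\right) = \left(-248\right) \left(-838\right) = 207824$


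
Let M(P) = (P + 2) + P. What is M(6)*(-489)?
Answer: -6846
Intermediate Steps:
M(P) = 2 + 2*P (M(P) = (2 + P) + P = 2 + 2*P)
M(6)*(-489) = (2 + 2*6)*(-489) = (2 + 12)*(-489) = 14*(-489) = -6846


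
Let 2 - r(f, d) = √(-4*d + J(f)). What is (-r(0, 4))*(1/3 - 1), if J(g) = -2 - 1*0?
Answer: 4/3 - 2*I*√2 ≈ 1.3333 - 2.8284*I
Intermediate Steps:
J(g) = -2 (J(g) = -2 + 0 = -2)
r(f, d) = 2 - √(-2 - 4*d) (r(f, d) = 2 - √(-4*d - 2) = 2 - √(-2 - 4*d))
(-r(0, 4))*(1/3 - 1) = (-(2 - √(-2 - 4*4)))*(1/3 - 1) = (-(2 - √(-2 - 16)))*(⅓ - 1) = -(2 - √(-18))*(-⅔) = -(2 - 3*I*√2)*(-⅔) = (-2 + 3*I*√2)*(-⅔) = 4/3 - 2*I*√2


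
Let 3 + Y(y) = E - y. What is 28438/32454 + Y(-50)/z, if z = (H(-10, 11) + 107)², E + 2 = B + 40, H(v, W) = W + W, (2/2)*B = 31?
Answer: 26500079/30003723 ≈ 0.88323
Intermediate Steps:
B = 31
H(v, W) = 2*W
E = 69 (E = -2 + (31 + 40) = -2 + 71 = 69)
Y(y) = 66 - y (Y(y) = -3 + (69 - y) = 66 - y)
z = 16641 (z = (2*11 + 107)² = (22 + 107)² = 129² = 16641)
28438/32454 + Y(-50)/z = 28438/32454 + (66 - 1*(-50))/16641 = 28438*(1/32454) + (66 + 50)*(1/16641) = 14219/16227 + 116*(1/16641) = 14219/16227 + 116/16641 = 26500079/30003723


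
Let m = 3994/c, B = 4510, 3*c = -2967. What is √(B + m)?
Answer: 2*√1101843911/989 ≈ 67.126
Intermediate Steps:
c = -989 (c = (⅓)*(-2967) = -989)
m = -3994/989 (m = 3994/(-989) = 3994*(-1/989) = -3994/989 ≈ -4.0384)
√(B + m) = √(4510 - 3994/989) = √(4456396/989) = 2*√1101843911/989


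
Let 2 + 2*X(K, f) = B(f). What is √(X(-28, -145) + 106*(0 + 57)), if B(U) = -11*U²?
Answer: 13*I*√2594/2 ≈ 331.05*I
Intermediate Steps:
X(K, f) = -1 - 11*f²/2 (X(K, f) = -1 + (-11*f²)/2 = -1 - 11*f²/2)
√(X(-28, -145) + 106*(0 + 57)) = √((-1 - 11/2*(-145)²) + 106*(0 + 57)) = √((-1 - 11/2*21025) + 106*57) = √((-1 - 231275/2) + 6042) = √(-231277/2 + 6042) = √(-219193/2) = 13*I*√2594/2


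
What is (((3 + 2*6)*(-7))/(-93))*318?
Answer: 11130/31 ≈ 359.03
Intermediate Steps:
(((3 + 2*6)*(-7))/(-93))*318 = (((3 + 12)*(-7))*(-1/93))*318 = ((15*(-7))*(-1/93))*318 = -105*(-1/93)*318 = (35/31)*318 = 11130/31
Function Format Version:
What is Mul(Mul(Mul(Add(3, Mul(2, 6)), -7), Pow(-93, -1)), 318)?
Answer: Rational(11130, 31) ≈ 359.03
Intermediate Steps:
Mul(Mul(Mul(Add(3, Mul(2, 6)), -7), Pow(-93, -1)), 318) = Mul(Mul(Mul(Add(3, 12), -7), Rational(-1, 93)), 318) = Mul(Mul(Mul(15, -7), Rational(-1, 93)), 318) = Mul(Mul(-105, Rational(-1, 93)), 318) = Mul(Rational(35, 31), 318) = Rational(11130, 31)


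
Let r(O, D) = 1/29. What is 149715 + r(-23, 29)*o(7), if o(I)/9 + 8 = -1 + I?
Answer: 4341717/29 ≈ 1.4971e+5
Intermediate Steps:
r(O, D) = 1/29
o(I) = -81 + 9*I (o(I) = -72 + 9*(-1 + I) = -72 + (-9 + 9*I) = -81 + 9*I)
149715 + r(-23, 29)*o(7) = 149715 + (-81 + 9*7)/29 = 149715 + (-81 + 63)/29 = 149715 + (1/29)*(-18) = 149715 - 18/29 = 4341717/29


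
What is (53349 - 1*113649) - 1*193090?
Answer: -253390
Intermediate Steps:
(53349 - 1*113649) - 1*193090 = (53349 - 113649) - 193090 = -60300 - 193090 = -253390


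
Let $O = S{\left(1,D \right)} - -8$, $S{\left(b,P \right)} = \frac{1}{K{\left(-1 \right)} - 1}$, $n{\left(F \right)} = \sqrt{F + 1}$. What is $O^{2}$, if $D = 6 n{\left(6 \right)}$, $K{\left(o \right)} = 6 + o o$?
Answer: $\frac{2401}{36} \approx 66.694$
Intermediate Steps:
$n{\left(F \right)} = \sqrt{1 + F}$
$K{\left(o \right)} = 6 + o^{2}$
$D = 6 \sqrt{7}$ ($D = 6 \sqrt{1 + 6} = 6 \sqrt{7} \approx 15.875$)
$S{\left(b,P \right)} = \frac{1}{6}$ ($S{\left(b,P \right)} = \frac{1}{\left(6 + \left(-1\right)^{2}\right) - 1} = \frac{1}{\left(6 + 1\right) - 1} = \frac{1}{7 - 1} = \frac{1}{6}$)
$O = \frac{49}{6}$ ($O = \frac{1}{6} - -8 = \frac{1}{6} + 8 = \frac{49}{6} \approx 8.1667$)
$O^{2} = \left(\frac{49}{6}\right)^{2} = \frac{2401}{36}$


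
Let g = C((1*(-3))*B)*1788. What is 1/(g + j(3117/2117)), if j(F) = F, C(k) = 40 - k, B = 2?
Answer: 2117/174122133 ≈ 1.2158e-5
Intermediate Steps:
g = 82248 (g = (40 - 1*(-3)*2)*1788 = (40 - (-3)*2)*1788 = (40 - 1*(-6))*1788 = (40 + 6)*1788 = 46*1788 = 82248)
1/(g + j(3117/2117)) = 1/(82248 + 3117/2117) = 1/(174122133/2117) = 2117/174122133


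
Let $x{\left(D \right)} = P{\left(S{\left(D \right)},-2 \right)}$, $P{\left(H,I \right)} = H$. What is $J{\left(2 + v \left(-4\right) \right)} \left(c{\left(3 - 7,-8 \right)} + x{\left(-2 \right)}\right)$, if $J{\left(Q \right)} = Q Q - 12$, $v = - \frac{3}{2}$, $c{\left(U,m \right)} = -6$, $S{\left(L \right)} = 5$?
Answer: $-52$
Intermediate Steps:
$v = - \frac{3}{2}$ ($v = \left(-3\right) \frac{1}{2} = - \frac{3}{2} \approx -1.5$)
$x{\left(D \right)} = 5$
$J{\left(Q \right)} = -12 + Q^{2}$ ($J{\left(Q \right)} = Q^{2} - 12 = -12 + Q^{2}$)
$J{\left(2 + v \left(-4\right) \right)} \left(c{\left(3 - 7,-8 \right)} + x{\left(-2 \right)}\right) = \left(-12 + \left(2 - -6\right)^{2}\right) \left(-6 + 5\right) = \left(-12 + \left(2 + 6\right)^{2}\right) \left(-1\right) = \left(-12 + 8^{2}\right) \left(-1\right) = \left(-12 + 64\right) \left(-1\right) = 52 \left(-1\right) = -52$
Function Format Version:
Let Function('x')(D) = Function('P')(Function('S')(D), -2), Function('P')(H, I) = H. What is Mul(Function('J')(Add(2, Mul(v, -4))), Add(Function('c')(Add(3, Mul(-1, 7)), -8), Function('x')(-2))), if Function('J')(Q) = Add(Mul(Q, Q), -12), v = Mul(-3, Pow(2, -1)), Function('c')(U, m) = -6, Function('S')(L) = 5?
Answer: -52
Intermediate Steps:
v = Rational(-3, 2) (v = Mul(-3, Rational(1, 2)) = Rational(-3, 2) ≈ -1.5000)
Function('x')(D) = 5
Function('J')(Q) = Add(-12, Pow(Q, 2)) (Function('J')(Q) = Add(Pow(Q, 2), -12) = Add(-12, Pow(Q, 2)))
Mul(Function('J')(Add(2, Mul(v, -4))), Add(Function('c')(Add(3, Mul(-1, 7)), -8), Function('x')(-2))) = Mul(Add(-12, Pow(Add(2, Mul(Rational(-3, 2), -4)), 2)), Add(-6, 5)) = Mul(Add(-12, Pow(Add(2, 6), 2)), -1) = Mul(Add(-12, Pow(8, 2)), -1) = Mul(Add(-12, 64), -1) = Mul(52, -1) = -52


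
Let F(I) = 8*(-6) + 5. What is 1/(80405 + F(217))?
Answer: 1/80362 ≈ 1.2444e-5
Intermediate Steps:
F(I) = -43 (F(I) = -48 + 5 = -43)
1/(80405 + F(217)) = 1/(80405 - 43) = 1/80362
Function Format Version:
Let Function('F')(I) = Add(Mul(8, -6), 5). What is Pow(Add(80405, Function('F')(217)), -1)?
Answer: Rational(1, 80362) ≈ 1.2444e-5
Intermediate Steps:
Function('F')(I) = -43 (Function('F')(I) = Add(-48, 5) = -43)
Pow(Add(80405, Function('F')(217)), -1) = Pow(Add(80405, -43), -1) = Pow(80362, -1) = Rational(1, 80362)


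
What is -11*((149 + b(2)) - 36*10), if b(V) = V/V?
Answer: 2310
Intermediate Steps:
b(V) = 1
-11*((149 + b(2)) - 36*10) = -11*((149 + 1) - 36*10) = -11*(150 - 360) = -11*(-210) = 2310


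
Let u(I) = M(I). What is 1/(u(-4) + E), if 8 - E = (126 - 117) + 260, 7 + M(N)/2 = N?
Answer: -1/283 ≈ -0.0035336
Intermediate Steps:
M(N) = -14 + 2*N
u(I) = -14 + 2*I
E = -261 (E = 8 - ((126 - 117) + 260) = 8 - (9 + 260) = 8 - 1*269 = 8 - 269 = -261)
1/(u(-4) + E) = 1/((-14 + 2*(-4)) - 261) = 1/((-14 - 8) - 261) = 1/(-22 - 261) = 1/(-283) = -1/283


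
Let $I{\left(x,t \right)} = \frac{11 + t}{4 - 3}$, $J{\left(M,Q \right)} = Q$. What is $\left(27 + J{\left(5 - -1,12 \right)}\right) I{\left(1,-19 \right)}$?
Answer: $-312$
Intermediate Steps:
$I{\left(x,t \right)} = 11 + t$ ($I{\left(x,t \right)} = \frac{11 + t}{1} = \left(11 + t\right) 1 = 11 + t$)
$\left(27 + J{\left(5 - -1,12 \right)}\right) I{\left(1,-19 \right)} = \left(27 + 12\right) \left(11 - 19\right) = 39 \left(-8\right) = -312$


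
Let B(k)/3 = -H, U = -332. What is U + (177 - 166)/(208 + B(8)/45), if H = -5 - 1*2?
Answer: -1037999/3127 ≈ -331.95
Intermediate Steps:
H = -7 (H = -5 - 2 = -7)
B(k) = 21 (B(k) = 3*(-1*(-7)) = 3*7 = 21)
U + (177 - 166)/(208 + B(8)/45) = -332 + (177 - 166)/(208 + 21/45) = -332 + 11/(208 + 21*(1/45)) = -332 + 11/(208 + 7/15) = -332 + 11/(3127/15) = -332 + 11*(15/3127) = -332 + 165/3127 = -1037999/3127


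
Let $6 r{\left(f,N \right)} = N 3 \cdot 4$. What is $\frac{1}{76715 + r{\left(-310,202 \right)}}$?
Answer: $\frac{1}{77119} \approx 1.2967 \cdot 10^{-5}$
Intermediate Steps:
$r{\left(f,N \right)} = 2 N$ ($r{\left(f,N \right)} = \frac{N 3 \cdot 4}{6} = \frac{3 N 4}{6} = \frac{12 N}{6} = 2 N$)
$\frac{1}{76715 + r{\left(-310,202 \right)}} = \frac{1}{76715 + 2 \cdot 202} = \frac{1}{76715 + 404} = \frac{1}{77119}$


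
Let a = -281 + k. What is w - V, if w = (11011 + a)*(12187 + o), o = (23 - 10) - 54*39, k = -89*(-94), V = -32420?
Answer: 192787444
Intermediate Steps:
k = 8366
o = -2093 (o = 13 - 2106 = -2093)
a = 8085 (a = -281 + 8366 = 8085)
w = 192755024 (w = (11011 + 8085)*(12187 - 2093) = 19096*10094 = 192755024)
w - V = 192755024 - 1*(-32420) = 192755024 + 32420 = 192787444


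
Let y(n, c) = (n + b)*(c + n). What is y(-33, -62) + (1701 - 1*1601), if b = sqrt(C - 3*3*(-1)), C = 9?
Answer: 3235 - 285*sqrt(2) ≈ 2831.9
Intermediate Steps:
b = 3*sqrt(2) (b = sqrt(9 - 3*3*(-1)) = sqrt(9 - 9*(-1)) = sqrt(9 + 9) = sqrt(18) = 3*sqrt(2) ≈ 4.2426)
y(n, c) = (c + n)*(n + 3*sqrt(2)) (y(n, c) = (n + 3*sqrt(2))*(c + n) = (c + n)*(n + 3*sqrt(2)))
y(-33, -62) + (1701 - 1*1601) = ((-33)**2 - 62*(-33) + 3*(-62)*sqrt(2) + 3*(-33)*sqrt(2)) + (1701 - 1*1601) = (1089 + 2046 - 186*sqrt(2) - 99*sqrt(2)) + (1701 - 1601) = (3135 - 285*sqrt(2)) + 100 = 3235 - 285*sqrt(2)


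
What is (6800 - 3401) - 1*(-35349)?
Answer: 38748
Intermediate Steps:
(6800 - 3401) - 1*(-35349) = 3399 + 35349 = 38748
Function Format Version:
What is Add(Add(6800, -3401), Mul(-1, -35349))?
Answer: 38748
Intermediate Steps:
Add(Add(6800, -3401), Mul(-1, -35349)) = Add(3399, 35349) = 38748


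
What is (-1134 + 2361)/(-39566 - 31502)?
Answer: -1227/71068 ≈ -0.017265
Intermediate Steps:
(-1134 + 2361)/(-39566 - 31502) = 1227/(-71068) = 1227*(-1/71068) = -1227/71068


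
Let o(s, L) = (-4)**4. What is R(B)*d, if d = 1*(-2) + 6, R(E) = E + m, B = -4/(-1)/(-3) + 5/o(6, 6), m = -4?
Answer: -4081/192 ≈ -21.255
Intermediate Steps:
o(s, L) = 256
B = -1009/768 (B = -4/(-1)/(-3) + 5/256 = -4*(-1)*(-1/3) + 5*(1/256) = 4*(-1/3) + 5/256 = -4/3 + 5/256 = -1009/768 ≈ -1.3138)
R(E) = -4 + E (R(E) = E - 4 = -4 + E)
d = 4 (d = -2 + 6 = 4)
R(B)*d = (-4 - 1009/768)*4 = -4081/768*4 = -4081/192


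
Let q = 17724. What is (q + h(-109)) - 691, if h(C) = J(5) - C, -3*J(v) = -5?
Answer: 51431/3 ≈ 17144.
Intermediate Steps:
J(v) = 5/3 (J(v) = -⅓*(-5) = 5/3)
h(C) = 5/3 - C
(q + h(-109)) - 691 = (17724 + (5/3 - 1*(-109))) - 691 = (17724 + (5/3 + 109)) - 691 = (17724 + 332/3) - 691 = 53504/3 - 691 = 51431/3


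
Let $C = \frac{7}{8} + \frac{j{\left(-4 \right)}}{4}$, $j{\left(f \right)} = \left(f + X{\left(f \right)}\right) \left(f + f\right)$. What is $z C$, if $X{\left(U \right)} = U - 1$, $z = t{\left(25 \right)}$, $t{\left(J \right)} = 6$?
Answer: $\frac{453}{4} \approx 113.25$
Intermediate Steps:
$z = 6$
$X{\left(U \right)} = -1 + U$
$j{\left(f \right)} = 2 f \left(-1 + 2 f\right)$ ($j{\left(f \right)} = \left(f + \left(-1 + f\right)\right) \left(f + f\right) = \left(-1 + 2 f\right) 2 f = 2 f \left(-1 + 2 f\right)$)
$C = \frac{151}{8}$ ($C = \frac{7}{8} + \frac{2 \left(-4\right) \left(-1 + 2 \left(-4\right)\right)}{4} = 7 \cdot \frac{1}{8} + 2 \left(-4\right) \left(-1 - 8\right) \frac{1}{4} = \frac{7}{8} + 2 \left(-4\right) \left(-9\right) \frac{1}{4} = \frac{7}{8} + 72 \cdot \frac{1}{4} = \frac{7}{8} + 18 = \frac{151}{8} \approx 18.875$)
$z C = 6 \cdot \frac{151}{8} = \frac{453}{4}$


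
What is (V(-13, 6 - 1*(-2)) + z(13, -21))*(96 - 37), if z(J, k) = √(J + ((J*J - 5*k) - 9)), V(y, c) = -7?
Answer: -413 + 59*√278 ≈ 570.73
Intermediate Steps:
z(J, k) = √(-9 + J + J² - 5*k) (z(J, k) = √(J + ((J² - 5*k) - 9)) = √(J + (-9 + J² - 5*k)) = √(-9 + J + J² - 5*k))
(V(-13, 6 - 1*(-2)) + z(13, -21))*(96 - 37) = (-7 + √(-9 + 13 + 13² - 5*(-21)))*(96 - 37) = (-7 + √(-9 + 13 + 169 + 105))*59 = (-7 + √278)*59 = -413 + 59*√278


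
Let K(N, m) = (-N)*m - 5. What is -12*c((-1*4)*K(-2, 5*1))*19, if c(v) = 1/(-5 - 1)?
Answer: 38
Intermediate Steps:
K(N, m) = -5 - N*m (K(N, m) = -N*m - 5 = -5 - N*m)
c(v) = -⅙ (c(v) = 1/(-6) = -⅙)
-12*c((-1*4)*K(-2, 5*1))*19 = -12*(-⅙)*19 = 2*19 = 38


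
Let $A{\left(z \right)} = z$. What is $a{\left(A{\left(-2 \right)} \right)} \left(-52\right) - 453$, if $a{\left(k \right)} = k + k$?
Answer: $-245$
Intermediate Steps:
$a{\left(k \right)} = 2 k$
$a{\left(A{\left(-2 \right)} \right)} \left(-52\right) - 453 = 2 \left(-2\right) \left(-52\right) - 453 = \left(-4\right) \left(-52\right) - 453 = 208 - 453 = -245$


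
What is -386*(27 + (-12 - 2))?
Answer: -5018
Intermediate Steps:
-386*(27 + (-12 - 2)) = -386*(27 - 14) = -386*13 = -5018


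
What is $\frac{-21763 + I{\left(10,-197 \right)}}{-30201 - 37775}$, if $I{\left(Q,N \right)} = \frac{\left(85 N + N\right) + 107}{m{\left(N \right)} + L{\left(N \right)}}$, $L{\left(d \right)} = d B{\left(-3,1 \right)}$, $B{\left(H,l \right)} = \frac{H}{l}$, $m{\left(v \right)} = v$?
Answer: $\frac{8591457}{26782544} \approx 0.32079$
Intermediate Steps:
$L{\left(d \right)} = - 3 d$ ($L{\left(d \right)} = d \left(- \frac{3}{1}\right) = d \left(\left(-3\right) 1\right) = d \left(-3\right) = - 3 d$)
$I{\left(Q,N \right)} = - \frac{107 + 86 N}{2 N}$ ($I{\left(Q,N \right)} = \frac{\left(85 N + N\right) + 107}{N - 3 N} = \frac{86 N + 107}{\left(-2\right) N} = \left(107 + 86 N\right) \left(- \frac{1}{2 N}\right) = - \frac{107 + 86 N}{2 N}$)
$\frac{-21763 + I{\left(10,-197 \right)}}{-30201 - 37775} = \frac{-21763 - \left(43 + \frac{107}{2 \left(-197\right)}\right)}{-30201 - 37775} = \frac{-21763 - \frac{16835}{394}}{-67976} = \left(-21763 + \left(-43 + \frac{107}{394}\right)\right) \left(- \frac{1}{67976}\right) = \left(-21763 - \frac{16835}{394}\right) \left(- \frac{1}{67976}\right) = \left(- \frac{8591457}{394}\right) \left(- \frac{1}{67976}\right) = \frac{8591457}{26782544}$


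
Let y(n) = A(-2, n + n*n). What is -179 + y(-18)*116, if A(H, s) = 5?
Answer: 401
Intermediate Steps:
y(n) = 5
-179 + y(-18)*116 = -179 + 5*116 = -179 + 580 = 401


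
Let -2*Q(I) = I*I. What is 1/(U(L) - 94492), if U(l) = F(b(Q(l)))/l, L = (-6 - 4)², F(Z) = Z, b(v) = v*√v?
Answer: I/(4*(-23623*I + 625*√2)) ≈ -1.0568e-5 + 3.9542e-7*I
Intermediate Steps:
Q(I) = -I²/2 (Q(I) = -I*I/2 = -I²/2)
b(v) = v^(3/2)
L = 100 (L = (-10)² = 100)
U(l) = √2*(-l²)^(3/2)/(4*l) (U(l) = (-l²/2)^(3/2)/l = (√2*(-l²)^(3/2)/4)/l = √2*(-l²)^(3/2)/(4*l))
1/(U(L) - 94492) = 1/((¼)*√2*(-1*100²)^(3/2)/100 - 94492) = 1/((¼)*√2*(1/100)*(-1*10000)^(3/2) - 94492) = 1/((¼)*√2*(1/100)*(-10000)^(3/2) - 94492) = 1/((¼)*√2*(1/100)*(-1000000*I) - 94492) = 1/(-2500*I*√2 - 94492) = 1/(-94492 - 2500*I*√2)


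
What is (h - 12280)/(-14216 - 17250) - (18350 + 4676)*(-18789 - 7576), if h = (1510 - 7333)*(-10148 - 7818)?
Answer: 9551145047301/15733 ≈ 6.0708e+8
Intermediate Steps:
h = 104616018 (h = -5823*(-17966) = 104616018)
(h - 12280)/(-14216 - 17250) - (18350 + 4676)*(-18789 - 7576) = (104616018 - 12280)/(-14216 - 17250) - (18350 + 4676)*(-18789 - 7576) = 104603738/(-31466) - 23026*(-26365) = 104603738*(-1/31466) - 1*(-607080490) = -52301869/15733 + 607080490 = 9551145047301/15733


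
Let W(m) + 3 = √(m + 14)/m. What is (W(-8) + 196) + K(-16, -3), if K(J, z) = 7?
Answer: 200 - √6/8 ≈ 199.69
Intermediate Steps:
W(m) = -3 + √(14 + m)/m (W(m) = -3 + √(m + 14)/m = -3 + √(14 + m)/m)
(W(-8) + 196) + K(-16, -3) = ((-3 + √(14 - 8)/(-8)) + 196) + 7 = ((-3 - √6/8) + 196) + 7 = (193 - √6/8) + 7 = 200 - √6/8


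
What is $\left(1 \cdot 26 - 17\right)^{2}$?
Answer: $81$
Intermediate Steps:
$\left(1 \cdot 26 - 17\right)^{2} = \left(26 - 17\right)^{2} = 9^{2} = 81$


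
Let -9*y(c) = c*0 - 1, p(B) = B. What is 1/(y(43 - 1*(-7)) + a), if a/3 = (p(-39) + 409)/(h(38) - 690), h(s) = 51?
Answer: -639/1039 ≈ -0.61501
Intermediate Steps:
y(c) = 1/9 (y(c) = -(c*0 - 1)/9 = -(0 - 1)/9 = -1/9*(-1) = 1/9)
a = -370/213 (a = 3*((-39 + 409)/(51 - 690)) = 3*(370/(-639)) = 3*(370*(-1/639)) = 3*(-370/639) = -370/213 ≈ -1.7371)
1/(y(43 - 1*(-7)) + a) = 1/(1/9 - 370/213) = 1/(-1039/639) = -639/1039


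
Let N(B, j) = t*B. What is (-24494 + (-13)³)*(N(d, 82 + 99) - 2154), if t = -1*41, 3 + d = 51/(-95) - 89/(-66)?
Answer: 115154040043/2090 ≈ 5.5098e+7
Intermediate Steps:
d = -13721/6270 (d = -3 + (51/(-95) - 89/(-66)) = -3 + (51*(-1/95) - 89*(-1/66)) = -3 + (-51/95 + 89/66) = -3 + 5089/6270 = -13721/6270 ≈ -2.1884)
t = -41
N(B, j) = -41*B
(-24494 + (-13)³)*(N(d, 82 + 99) - 2154) = (-24494 + (-13)³)*(-41*(-13721/6270) - 2154) = (-24494 - 2197)*(562561/6270 - 2154) = -26691*(-12943019/6270) = 115154040043/2090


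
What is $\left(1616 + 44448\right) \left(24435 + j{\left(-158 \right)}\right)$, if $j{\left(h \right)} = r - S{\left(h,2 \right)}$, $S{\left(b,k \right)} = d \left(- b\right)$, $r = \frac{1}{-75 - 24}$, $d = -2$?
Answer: $\frac{112872830272}{99} \approx 1.1401 \cdot 10^{9}$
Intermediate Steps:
$r = - \frac{1}{99}$ ($r = \frac{1}{-99} = - \frac{1}{99} \approx -0.010101$)
$S{\left(b,k \right)} = 2 b$ ($S{\left(b,k \right)} = - 2 \left(- b\right) = 2 b$)
$j{\left(h \right)} = - \frac{1}{99} - 2 h$
$\left(1616 + 44448\right) \left(24435 + j{\left(-158 \right)}\right) = \left(1616 + 44448\right) \left(24435 - - \frac{31283}{99}\right) = 46064 \left(24435 + \left(- \frac{1}{99} + 316\right)\right) = 46064 \left(24435 + \frac{31283}{99}\right) = 46064 \cdot \frac{2450348}{99} = \frac{112872830272}{99}$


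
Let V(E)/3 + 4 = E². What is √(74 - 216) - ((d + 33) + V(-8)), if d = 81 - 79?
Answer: -215 + I*√142 ≈ -215.0 + 11.916*I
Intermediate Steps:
V(E) = -12 + 3*E²
d = 2
√(74 - 216) - ((d + 33) + V(-8)) = √(74 - 216) - ((2 + 33) + (-12 + 3*(-8)²)) = √(-142) - (35 + (-12 + 3*64)) = I*√142 - (35 + (-12 + 192)) = I*√142 - (35 + 180) = I*√142 - 1*215 = I*√142 - 215 = -215 + I*√142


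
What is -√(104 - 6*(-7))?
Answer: -√146 ≈ -12.083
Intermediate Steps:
-√(104 - 6*(-7)) = -√(104 + 42) = -√146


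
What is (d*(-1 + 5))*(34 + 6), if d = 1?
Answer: 160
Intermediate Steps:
(d*(-1 + 5))*(34 + 6) = (1*(-1 + 5))*(34 + 6) = (1*4)*40 = 4*40 = 160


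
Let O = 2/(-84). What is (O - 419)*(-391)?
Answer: 6881209/42 ≈ 1.6384e+5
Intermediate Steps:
O = -1/42 (O = 2*(-1/84) = -1/42 ≈ -0.023810)
(O - 419)*(-391) = (-1/42 - 419)*(-391) = -17599/42*(-391) = 6881209/42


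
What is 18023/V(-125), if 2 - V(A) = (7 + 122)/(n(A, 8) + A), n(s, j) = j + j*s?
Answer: 20131691/2363 ≈ 8519.5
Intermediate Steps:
V(A) = 2 - 129/(8 + 9*A) (V(A) = 2 - (7 + 122)/(8*(1 + A) + A) = 2 - 129/((8 + 8*A) + A) = 2 - 129/(8 + 9*A))
18023/V(-125) = 18023/(((-113 + 18*(-125))/(8 + 9*(-125)))) = 18023/(((-113 - 2250)/(8 - 1125))) = 18023/((-2363/(-1117))) = 18023/((-1/1117*(-2363))) = 18023/(2363/1117) = 18023*(1117/2363) = 20131691/2363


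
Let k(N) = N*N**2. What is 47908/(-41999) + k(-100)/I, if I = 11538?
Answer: -21275881252/242292231 ≈ -87.811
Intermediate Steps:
k(N) = N**3
47908/(-41999) + k(-100)/I = 47908/(-41999) + (-100)**3/11538 = 47908*(-1/41999) - 1000000*1/11538 = -47908/41999 - 500000/5769 = -21275881252/242292231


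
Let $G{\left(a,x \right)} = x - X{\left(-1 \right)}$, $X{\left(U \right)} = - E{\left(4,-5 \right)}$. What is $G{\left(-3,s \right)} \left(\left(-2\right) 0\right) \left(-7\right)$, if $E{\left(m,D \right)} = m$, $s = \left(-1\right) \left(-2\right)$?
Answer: $0$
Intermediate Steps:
$s = 2$
$X{\left(U \right)} = -4$ ($X{\left(U \right)} = \left(-1\right) 4 = -4$)
$G{\left(a,x \right)} = 4 + x$ ($G{\left(a,x \right)} = x - -4 = x + 4 = 4 + x$)
$G{\left(-3,s \right)} \left(\left(-2\right) 0\right) \left(-7\right) = \left(4 + 2\right) \left(\left(-2\right) 0\right) \left(-7\right) = 6 \cdot 0 \left(-7\right) = 0 \left(-7\right) = 0$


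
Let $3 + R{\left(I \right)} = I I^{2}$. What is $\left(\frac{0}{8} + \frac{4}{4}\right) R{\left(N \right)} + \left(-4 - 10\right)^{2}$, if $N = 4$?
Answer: $257$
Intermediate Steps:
$R{\left(I \right)} = -3 + I^{3}$ ($R{\left(I \right)} = -3 + I I^{2} = -3 + I^{3}$)
$\left(\frac{0}{8} + \frac{4}{4}\right) R{\left(N \right)} + \left(-4 - 10\right)^{2} = \left(\frac{0}{8} + \frac{4}{4}\right) \left(-3 + 4^{3}\right) + \left(-4 - 10\right)^{2} = \left(0 \cdot \frac{1}{8} + 4 \cdot \frac{1}{4}\right) \left(-3 + 64\right) + \left(-4 - 10\right)^{2} = \left(0 + 1\right) 61 + \left(-14\right)^{2} = 1 \cdot 61 + 196 = 61 + 196 = 257$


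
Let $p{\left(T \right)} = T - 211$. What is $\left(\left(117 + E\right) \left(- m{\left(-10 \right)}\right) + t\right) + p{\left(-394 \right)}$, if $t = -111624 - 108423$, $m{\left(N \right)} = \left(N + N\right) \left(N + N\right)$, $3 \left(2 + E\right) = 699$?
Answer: $-359852$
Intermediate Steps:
$E = 231$ ($E = -2 + \frac{1}{3} \cdot 699 = -2 + 233 = 231$)
$p{\left(T \right)} = -211 + T$ ($p{\left(T \right)} = T - 211 = -211 + T$)
$m{\left(N \right)} = 4 N^{2}$ ($m{\left(N \right)} = 2 N 2 N = 4 N^{2}$)
$t = -220047$
$\left(\left(117 + E\right) \left(- m{\left(-10 \right)}\right) + t\right) + p{\left(-394 \right)} = \left(\left(117 + 231\right) \left(- 4 \left(-10\right)^{2}\right) - 220047\right) - 605 = \left(348 \left(- 4 \cdot 100\right) - 220047\right) - 605 = \left(348 \left(\left(-1\right) 400\right) - 220047\right) - 605 = \left(348 \left(-400\right) - 220047\right) - 605 = \left(-139200 - 220047\right) - 605 = -359247 - 605 = -359852$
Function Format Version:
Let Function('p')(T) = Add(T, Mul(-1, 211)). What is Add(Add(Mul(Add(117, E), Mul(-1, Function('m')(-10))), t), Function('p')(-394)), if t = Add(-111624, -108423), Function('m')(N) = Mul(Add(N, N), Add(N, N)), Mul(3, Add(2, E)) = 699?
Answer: -359852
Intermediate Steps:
E = 231 (E = Add(-2, Mul(Rational(1, 3), 699)) = Add(-2, 233) = 231)
Function('p')(T) = Add(-211, T) (Function('p')(T) = Add(T, -211) = Add(-211, T))
Function('m')(N) = Mul(4, Pow(N, 2)) (Function('m')(N) = Mul(Mul(2, N), Mul(2, N)) = Mul(4, Pow(N, 2)))
t = -220047
Add(Add(Mul(Add(117, E), Mul(-1, Function('m')(-10))), t), Function('p')(-394)) = Add(Add(Mul(Add(117, 231), Mul(-1, Mul(4, Pow(-10, 2)))), -220047), Add(-211, -394)) = Add(Add(Mul(348, Mul(-1, Mul(4, 100))), -220047), -605) = Add(Add(Mul(348, Mul(-1, 400)), -220047), -605) = Add(Add(Mul(348, -400), -220047), -605) = Add(Add(-139200, -220047), -605) = Add(-359247, -605) = -359852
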